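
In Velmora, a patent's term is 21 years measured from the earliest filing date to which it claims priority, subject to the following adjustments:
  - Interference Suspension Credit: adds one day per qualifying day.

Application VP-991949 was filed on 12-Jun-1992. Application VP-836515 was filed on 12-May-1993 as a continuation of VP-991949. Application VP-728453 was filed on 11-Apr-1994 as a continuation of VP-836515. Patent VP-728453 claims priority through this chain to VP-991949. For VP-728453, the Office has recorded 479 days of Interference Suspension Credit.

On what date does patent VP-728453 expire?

October 4, 2014

Earliest priority filing: 12 June 1992.
Base term: 12 June 1992 + 21 years → 12 June 2013.
Interference Suspension Credit: +479 days → 4 October 2014.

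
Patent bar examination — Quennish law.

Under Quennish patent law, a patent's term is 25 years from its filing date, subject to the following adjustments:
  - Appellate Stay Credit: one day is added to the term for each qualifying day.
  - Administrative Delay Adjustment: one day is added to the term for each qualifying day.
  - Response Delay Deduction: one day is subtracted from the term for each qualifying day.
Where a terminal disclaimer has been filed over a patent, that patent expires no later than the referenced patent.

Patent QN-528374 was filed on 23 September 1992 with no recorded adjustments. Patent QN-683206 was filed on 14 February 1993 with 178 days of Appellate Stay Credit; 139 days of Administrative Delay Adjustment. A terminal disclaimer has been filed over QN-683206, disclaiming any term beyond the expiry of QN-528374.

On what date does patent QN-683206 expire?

2017-09-23

Natural term of QN-683206:
  Base: filing + 25 years → 14 February 2018.
  Appellate Stay Credit: +178 days → 11 August 2018.
  Administrative Delay Adjustment: +139 days → 28 December 2018.
Expiry of referenced patent QN-528374:
  Base: filing + 25 years → 23 September 2017.
Terminal disclaimer: QN-683206 expires on the earlier of 28 December 2018 and 23 September 2017.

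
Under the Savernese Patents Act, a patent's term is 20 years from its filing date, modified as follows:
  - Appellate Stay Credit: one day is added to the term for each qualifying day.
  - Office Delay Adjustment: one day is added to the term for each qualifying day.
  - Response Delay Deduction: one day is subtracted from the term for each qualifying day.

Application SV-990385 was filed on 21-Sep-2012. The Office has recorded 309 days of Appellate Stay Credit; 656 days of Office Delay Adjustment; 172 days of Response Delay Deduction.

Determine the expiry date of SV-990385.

2034-11-23

Base term: filing date + 20 years → 21 September 2032.
Appellate Stay Credit: +309 days → 27 July 2033.
Office Delay Adjustment: +656 days → 14 May 2035.
Response Delay Deduction: −172 days → 23 November 2034.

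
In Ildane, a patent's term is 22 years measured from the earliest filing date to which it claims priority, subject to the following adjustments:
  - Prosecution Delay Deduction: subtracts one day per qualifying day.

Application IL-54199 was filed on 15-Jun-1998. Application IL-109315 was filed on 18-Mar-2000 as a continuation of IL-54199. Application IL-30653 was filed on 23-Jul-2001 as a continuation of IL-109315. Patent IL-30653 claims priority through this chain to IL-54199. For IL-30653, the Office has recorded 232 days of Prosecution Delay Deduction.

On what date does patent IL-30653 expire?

Earliest priority filing: 15 June 1998.
Base term: 15 June 1998 + 22 years → 15 June 2020.
Prosecution Delay Deduction: −232 days → 27 October 2019.

October 27, 2019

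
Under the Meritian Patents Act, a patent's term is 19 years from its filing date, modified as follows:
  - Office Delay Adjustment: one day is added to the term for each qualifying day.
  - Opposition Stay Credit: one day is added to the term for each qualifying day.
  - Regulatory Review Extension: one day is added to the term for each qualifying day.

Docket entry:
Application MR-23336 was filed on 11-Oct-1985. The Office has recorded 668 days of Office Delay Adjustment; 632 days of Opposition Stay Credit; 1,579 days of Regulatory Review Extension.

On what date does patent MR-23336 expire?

Base term: filing date + 19 years → 11 October 2004.
Office Delay Adjustment: +668 days → 10 August 2006.
Opposition Stay Credit: +632 days → 3 May 2008.
Regulatory Review Extension: +1579 days → 29 August 2012.

August 29, 2012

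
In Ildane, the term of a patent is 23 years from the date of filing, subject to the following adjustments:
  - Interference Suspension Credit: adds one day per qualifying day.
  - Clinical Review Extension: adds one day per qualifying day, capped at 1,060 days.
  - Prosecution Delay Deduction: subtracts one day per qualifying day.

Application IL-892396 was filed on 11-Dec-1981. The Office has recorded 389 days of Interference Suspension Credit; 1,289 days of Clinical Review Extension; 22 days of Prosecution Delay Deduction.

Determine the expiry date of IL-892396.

2008-11-07

Base term: filing date + 23 years → 11 December 2004.
Interference Suspension Credit: +389 days → 4 January 2006.
Clinical Review Extension: 1289 days claimed exceeds the 1060-day cap, so +1060 days → 29 November 2008.
Prosecution Delay Deduction: −22 days → 7 November 2008.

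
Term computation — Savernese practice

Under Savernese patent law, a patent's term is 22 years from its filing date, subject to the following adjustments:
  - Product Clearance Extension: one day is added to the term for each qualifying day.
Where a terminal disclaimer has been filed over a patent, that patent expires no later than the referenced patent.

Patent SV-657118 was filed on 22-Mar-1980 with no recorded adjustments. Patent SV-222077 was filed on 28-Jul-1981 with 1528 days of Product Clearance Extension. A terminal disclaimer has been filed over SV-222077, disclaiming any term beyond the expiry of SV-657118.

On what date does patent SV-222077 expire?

Natural term of SV-222077:
  Base: filing + 22 years → 28 July 2003.
  Product Clearance Extension: +1528 days → 3 October 2007.
Expiry of referenced patent SV-657118:
  Base: filing + 22 years → 22 March 2002.
Terminal disclaimer: SV-222077 expires on the earlier of 3 October 2007 and 22 March 2002.

2002-03-22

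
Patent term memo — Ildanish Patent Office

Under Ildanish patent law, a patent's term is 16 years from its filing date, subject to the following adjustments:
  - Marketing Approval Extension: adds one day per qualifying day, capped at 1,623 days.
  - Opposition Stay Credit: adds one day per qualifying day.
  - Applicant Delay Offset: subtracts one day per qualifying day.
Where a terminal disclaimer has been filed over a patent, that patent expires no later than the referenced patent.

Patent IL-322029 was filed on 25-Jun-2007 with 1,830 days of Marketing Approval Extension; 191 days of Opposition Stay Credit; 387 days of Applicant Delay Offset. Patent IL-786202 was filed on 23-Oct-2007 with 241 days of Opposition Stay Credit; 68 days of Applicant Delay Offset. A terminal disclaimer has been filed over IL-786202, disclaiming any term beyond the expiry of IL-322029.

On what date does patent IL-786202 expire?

April 13, 2024

Natural term of IL-786202:
  Base: filing + 16 years → 23 October 2023.
  Opposition Stay Credit: +241 days → 20 June 2024.
  Applicant Delay Offset: −68 days → 13 April 2024.
Expiry of referenced patent IL-322029:
  Base: filing + 16 years → 25 June 2023.
  Marketing Approval Extension: 1830 days claimed exceeds the 1623-day cap, so +1623 days → 4 December 2027.
  Opposition Stay Credit: +191 days → 12 June 2028.
  Applicant Delay Offset: −387 days → 22 May 2027.
Terminal disclaimer: IL-786202 expires on the earlier of 13 April 2024 and 22 May 2027.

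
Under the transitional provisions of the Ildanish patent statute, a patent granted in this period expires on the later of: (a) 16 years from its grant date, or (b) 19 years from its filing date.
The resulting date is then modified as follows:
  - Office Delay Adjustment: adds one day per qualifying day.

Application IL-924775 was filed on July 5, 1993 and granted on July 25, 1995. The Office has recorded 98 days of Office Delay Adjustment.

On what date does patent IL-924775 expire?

October 11, 2012

(a) grant + 16 years → 25 July 2011.
(b) filing + 19 years → 5 July 2012.
Later of the two: 5 July 2012.
Office Delay Adjustment: +98 days → 11 October 2012.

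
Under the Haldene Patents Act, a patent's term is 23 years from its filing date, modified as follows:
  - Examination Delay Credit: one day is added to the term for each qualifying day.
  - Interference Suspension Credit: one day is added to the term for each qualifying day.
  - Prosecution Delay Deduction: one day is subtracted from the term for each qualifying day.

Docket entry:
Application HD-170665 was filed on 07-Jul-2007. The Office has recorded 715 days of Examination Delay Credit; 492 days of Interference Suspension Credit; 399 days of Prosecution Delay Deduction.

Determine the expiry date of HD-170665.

September 22, 2032

Base term: filing date + 23 years → 7 July 2030.
Examination Delay Credit: +715 days → 21 June 2032.
Interference Suspension Credit: +492 days → 26 October 2033.
Prosecution Delay Deduction: −399 days → 22 September 2032.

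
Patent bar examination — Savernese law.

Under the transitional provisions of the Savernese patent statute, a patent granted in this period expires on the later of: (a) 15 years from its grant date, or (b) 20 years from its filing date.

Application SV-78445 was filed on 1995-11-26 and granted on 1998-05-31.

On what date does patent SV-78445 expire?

2015-11-26

(a) grant + 15 years → 31 May 2013.
(b) filing + 20 years → 26 November 2015.
Later of the two: 26 November 2015.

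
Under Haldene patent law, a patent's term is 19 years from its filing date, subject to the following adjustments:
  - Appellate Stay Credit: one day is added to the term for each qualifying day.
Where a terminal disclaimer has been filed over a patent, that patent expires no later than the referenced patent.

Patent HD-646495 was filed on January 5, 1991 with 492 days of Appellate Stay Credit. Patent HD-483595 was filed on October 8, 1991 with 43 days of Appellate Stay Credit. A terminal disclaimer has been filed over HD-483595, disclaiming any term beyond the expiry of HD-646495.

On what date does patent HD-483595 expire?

Natural term of HD-483595:
  Base: filing + 19 years → 8 October 2010.
  Appellate Stay Credit: +43 days → 20 November 2010.
Expiry of referenced patent HD-646495:
  Base: filing + 19 years → 5 January 2010.
  Appellate Stay Credit: +492 days → 12 May 2011.
Terminal disclaimer: HD-483595 expires on the earlier of 20 November 2010 and 12 May 2011.

2010-11-20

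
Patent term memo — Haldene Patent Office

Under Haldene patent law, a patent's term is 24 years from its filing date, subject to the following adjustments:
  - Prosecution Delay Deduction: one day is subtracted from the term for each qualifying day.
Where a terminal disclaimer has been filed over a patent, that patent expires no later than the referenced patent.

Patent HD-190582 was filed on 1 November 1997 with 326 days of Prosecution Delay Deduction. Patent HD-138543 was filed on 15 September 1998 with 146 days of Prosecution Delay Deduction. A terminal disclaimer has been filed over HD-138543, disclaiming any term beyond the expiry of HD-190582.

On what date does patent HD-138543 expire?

Natural term of HD-138543:
  Base: filing + 24 years → 15 September 2022.
  Prosecution Delay Deduction: −146 days → 22 April 2022.
Expiry of referenced patent HD-190582:
  Base: filing + 24 years → 1 November 2021.
  Prosecution Delay Deduction: −326 days → 10 December 2020.
Terminal disclaimer: HD-138543 expires on the earlier of 22 April 2022 and 10 December 2020.

December 10, 2020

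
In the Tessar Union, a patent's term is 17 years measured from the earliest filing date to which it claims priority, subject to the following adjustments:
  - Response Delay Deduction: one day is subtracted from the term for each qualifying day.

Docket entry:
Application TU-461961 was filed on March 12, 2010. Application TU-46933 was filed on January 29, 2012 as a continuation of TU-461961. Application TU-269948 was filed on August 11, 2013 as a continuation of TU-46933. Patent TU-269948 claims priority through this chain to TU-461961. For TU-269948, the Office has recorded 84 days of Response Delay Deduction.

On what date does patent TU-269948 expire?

Earliest priority filing: 12 March 2010.
Base term: 12 March 2010 + 17 years → 12 March 2027.
Response Delay Deduction: −84 days → 18 December 2026.

December 18, 2026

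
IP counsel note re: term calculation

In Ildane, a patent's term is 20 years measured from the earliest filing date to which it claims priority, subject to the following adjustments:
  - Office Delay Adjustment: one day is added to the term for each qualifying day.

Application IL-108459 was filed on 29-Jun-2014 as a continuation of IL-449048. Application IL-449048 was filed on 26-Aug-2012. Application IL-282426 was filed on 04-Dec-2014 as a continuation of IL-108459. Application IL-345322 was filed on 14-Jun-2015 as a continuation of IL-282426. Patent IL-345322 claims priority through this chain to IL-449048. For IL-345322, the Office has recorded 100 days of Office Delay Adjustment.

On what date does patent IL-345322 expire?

Earliest priority filing: 26 August 2012.
Base term: 26 August 2012 + 20 years → 26 August 2032.
Office Delay Adjustment: +100 days → 4 December 2032.

December 4, 2032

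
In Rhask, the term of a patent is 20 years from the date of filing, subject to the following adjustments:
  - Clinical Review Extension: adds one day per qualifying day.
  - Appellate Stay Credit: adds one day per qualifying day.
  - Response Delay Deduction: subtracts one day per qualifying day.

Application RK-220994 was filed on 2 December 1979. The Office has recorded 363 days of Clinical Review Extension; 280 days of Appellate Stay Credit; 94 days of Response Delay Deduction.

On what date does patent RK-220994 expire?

June 3, 2001

Base term: filing date + 20 years → 2 December 1999.
Clinical Review Extension: +363 days → 29 November 2000.
Appellate Stay Credit: +280 days → 5 September 2001.
Response Delay Deduction: −94 days → 3 June 2001.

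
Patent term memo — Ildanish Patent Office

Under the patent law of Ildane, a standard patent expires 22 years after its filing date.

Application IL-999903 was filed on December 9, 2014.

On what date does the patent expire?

December 9, 2036

Filing date + 22 years → 9 December 2036.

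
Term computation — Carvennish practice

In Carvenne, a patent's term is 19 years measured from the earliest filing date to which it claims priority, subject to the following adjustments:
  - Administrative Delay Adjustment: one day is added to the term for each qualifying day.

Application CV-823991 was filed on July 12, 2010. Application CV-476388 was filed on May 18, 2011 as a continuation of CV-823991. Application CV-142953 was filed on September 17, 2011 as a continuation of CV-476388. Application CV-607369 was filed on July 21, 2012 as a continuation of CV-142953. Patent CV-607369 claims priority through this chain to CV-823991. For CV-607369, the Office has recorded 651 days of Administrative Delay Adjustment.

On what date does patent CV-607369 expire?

Earliest priority filing: 12 July 2010.
Base term: 12 July 2010 + 19 years → 12 July 2029.
Administrative Delay Adjustment: +651 days → 24 April 2031.

2031-04-24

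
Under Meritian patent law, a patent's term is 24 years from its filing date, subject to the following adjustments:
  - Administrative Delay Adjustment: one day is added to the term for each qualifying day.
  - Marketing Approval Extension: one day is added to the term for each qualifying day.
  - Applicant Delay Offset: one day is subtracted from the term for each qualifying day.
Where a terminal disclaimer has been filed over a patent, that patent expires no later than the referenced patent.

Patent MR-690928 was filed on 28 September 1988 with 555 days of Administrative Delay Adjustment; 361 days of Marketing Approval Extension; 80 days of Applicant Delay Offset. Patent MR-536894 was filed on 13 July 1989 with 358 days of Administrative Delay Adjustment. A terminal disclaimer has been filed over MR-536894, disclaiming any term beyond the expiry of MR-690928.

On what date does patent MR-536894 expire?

July 6, 2014

Natural term of MR-536894:
  Base: filing + 24 years → 13 July 2013.
  Administrative Delay Adjustment: +358 days → 6 July 2014.
Expiry of referenced patent MR-690928:
  Base: filing + 24 years → 28 September 2012.
  Administrative Delay Adjustment: +555 days → 6 April 2014.
  Marketing Approval Extension: +361 days → 2 April 2015.
  Applicant Delay Offset: −80 days → 12 January 2015.
Terminal disclaimer: MR-536894 expires on the earlier of 6 July 2014 and 12 January 2015.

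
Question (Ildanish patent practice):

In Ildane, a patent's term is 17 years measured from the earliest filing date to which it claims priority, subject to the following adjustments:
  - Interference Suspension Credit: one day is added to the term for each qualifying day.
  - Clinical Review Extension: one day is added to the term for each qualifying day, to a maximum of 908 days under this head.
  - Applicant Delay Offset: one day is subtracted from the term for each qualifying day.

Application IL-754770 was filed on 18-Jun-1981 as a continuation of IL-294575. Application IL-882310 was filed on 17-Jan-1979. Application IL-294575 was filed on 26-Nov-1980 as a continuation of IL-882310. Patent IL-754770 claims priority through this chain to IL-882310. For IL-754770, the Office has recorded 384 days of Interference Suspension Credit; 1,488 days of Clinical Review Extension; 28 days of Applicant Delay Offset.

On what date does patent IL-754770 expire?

Earliest priority filing: 17 January 1979.
Base term: 17 January 1979 + 17 years → 17 January 1996.
Interference Suspension Credit: +384 days → 4 February 1997.
Clinical Review Extension: 1488 days claimed exceeds the 908-day cap, so +908 days → 1 August 1999.
Applicant Delay Offset: −28 days → 4 July 1999.

1999-07-04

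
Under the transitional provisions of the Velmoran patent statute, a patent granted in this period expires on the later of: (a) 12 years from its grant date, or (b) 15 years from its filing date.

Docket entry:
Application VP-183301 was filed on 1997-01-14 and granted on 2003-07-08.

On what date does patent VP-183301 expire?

July 8, 2015

(a) grant + 12 years → 8 July 2015.
(b) filing + 15 years → 14 January 2012.
Later of the two: 8 July 2015.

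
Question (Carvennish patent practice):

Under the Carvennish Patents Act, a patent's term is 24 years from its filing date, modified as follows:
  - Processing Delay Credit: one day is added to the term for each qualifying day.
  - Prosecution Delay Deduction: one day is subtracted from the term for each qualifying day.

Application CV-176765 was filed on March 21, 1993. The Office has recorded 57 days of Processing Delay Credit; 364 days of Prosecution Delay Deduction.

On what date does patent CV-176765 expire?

May 18, 2016

Base term: filing date + 24 years → 21 March 2017.
Processing Delay Credit: +57 days → 17 May 2017.
Prosecution Delay Deduction: −364 days → 18 May 2016.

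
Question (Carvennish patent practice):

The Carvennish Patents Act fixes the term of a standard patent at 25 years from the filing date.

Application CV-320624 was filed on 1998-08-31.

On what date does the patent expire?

2023-08-31

Filing date + 25 years → 31 August 2023.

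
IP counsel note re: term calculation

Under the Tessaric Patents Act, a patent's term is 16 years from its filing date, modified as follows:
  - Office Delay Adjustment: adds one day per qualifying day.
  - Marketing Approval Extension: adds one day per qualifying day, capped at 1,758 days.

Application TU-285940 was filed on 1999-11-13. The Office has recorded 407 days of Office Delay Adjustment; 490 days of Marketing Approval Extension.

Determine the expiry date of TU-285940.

April 28, 2018

Base term: filing date + 16 years → 13 November 2015.
Office Delay Adjustment: +407 days → 24 December 2016.
Marketing Approval Extension: 490 days (within the 1758-day cap) → +490 days → 28 April 2018.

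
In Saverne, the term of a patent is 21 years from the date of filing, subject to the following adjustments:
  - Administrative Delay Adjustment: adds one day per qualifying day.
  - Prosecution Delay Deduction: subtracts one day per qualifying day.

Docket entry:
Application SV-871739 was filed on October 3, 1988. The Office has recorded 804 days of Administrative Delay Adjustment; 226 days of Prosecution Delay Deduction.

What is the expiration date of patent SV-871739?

May 4, 2011

Base term: filing date + 21 years → 3 October 2009.
Administrative Delay Adjustment: +804 days → 16 December 2011.
Prosecution Delay Deduction: −226 days → 4 May 2011.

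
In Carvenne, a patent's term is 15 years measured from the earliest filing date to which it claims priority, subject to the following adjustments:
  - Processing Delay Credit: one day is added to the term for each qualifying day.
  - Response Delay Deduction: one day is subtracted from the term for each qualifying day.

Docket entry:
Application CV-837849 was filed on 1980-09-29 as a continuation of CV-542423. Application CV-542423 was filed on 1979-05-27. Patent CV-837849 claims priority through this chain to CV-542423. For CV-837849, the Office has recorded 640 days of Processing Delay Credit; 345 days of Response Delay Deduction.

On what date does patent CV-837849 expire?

Earliest priority filing: 27 May 1979.
Base term: 27 May 1979 + 15 years → 27 May 1994.
Processing Delay Credit: +640 days → 26 February 1996.
Response Delay Deduction: −345 days → 18 March 1995.

March 18, 1995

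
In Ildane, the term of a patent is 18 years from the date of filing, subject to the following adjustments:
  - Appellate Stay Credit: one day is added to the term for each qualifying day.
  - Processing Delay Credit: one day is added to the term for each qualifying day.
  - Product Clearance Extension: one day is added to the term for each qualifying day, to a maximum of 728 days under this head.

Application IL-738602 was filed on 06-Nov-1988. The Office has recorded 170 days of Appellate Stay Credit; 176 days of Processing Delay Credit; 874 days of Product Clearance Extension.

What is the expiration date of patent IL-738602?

October 15, 2009

Base term: filing date + 18 years → 6 November 2006.
Appellate Stay Credit: +170 days → 25 April 2007.
Processing Delay Credit: +176 days → 18 October 2007.
Product Clearance Extension: 874 days claimed exceeds the 728-day cap, so +728 days → 15 October 2009.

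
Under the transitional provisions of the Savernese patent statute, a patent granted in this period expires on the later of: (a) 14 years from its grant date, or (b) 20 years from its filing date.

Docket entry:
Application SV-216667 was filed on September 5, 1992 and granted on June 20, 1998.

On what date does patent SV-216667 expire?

(a) grant + 14 years → 20 June 2012.
(b) filing + 20 years → 5 September 2012.
Later of the two: 5 September 2012.

September 5, 2012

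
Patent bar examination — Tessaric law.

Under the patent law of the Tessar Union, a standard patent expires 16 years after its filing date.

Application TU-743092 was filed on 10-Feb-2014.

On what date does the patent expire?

Filing date + 16 years → 10 February 2030.

2030-02-10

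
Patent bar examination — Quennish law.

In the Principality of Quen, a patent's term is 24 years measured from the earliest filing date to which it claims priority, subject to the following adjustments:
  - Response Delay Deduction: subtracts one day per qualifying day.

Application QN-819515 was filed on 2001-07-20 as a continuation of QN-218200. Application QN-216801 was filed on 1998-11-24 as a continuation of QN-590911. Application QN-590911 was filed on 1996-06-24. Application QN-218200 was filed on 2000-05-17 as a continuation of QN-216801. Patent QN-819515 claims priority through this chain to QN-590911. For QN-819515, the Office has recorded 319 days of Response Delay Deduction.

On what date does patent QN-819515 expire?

August 10, 2019

Earliest priority filing: 24 June 1996.
Base term: 24 June 1996 + 24 years → 24 June 2020.
Response Delay Deduction: −319 days → 10 August 2019.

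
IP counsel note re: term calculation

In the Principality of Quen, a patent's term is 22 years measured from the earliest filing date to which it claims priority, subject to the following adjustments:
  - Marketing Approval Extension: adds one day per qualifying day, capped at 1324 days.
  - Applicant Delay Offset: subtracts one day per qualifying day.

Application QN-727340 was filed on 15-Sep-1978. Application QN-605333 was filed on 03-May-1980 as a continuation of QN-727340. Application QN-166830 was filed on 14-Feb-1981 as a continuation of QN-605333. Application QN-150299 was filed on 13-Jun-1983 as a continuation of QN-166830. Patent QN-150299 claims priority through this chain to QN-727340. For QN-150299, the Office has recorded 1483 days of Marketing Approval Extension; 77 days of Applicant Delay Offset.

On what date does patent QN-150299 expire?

February 14, 2004

Earliest priority filing: 15 September 1978.
Base term: 15 September 1978 + 22 years → 15 September 2000.
Marketing Approval Extension: 1483 days claimed exceeds the 1324-day cap, so +1324 days → 1 May 2004.
Applicant Delay Offset: −77 days → 14 February 2004.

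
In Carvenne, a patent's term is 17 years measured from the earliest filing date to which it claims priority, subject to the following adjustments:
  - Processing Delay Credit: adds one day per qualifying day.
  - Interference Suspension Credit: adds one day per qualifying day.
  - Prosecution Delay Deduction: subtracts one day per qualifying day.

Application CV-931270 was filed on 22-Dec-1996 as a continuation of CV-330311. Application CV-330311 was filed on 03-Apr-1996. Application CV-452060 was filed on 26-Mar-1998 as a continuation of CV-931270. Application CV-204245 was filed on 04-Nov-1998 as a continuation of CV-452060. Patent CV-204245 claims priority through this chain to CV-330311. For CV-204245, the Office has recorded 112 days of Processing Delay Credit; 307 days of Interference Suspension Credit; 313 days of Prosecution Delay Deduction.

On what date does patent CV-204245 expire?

Earliest priority filing: 3 April 1996.
Base term: 3 April 1996 + 17 years → 3 April 2013.
Processing Delay Credit: +112 days → 24 July 2013.
Interference Suspension Credit: +307 days → 27 May 2014.
Prosecution Delay Deduction: −313 days → 18 July 2013.

2013-07-18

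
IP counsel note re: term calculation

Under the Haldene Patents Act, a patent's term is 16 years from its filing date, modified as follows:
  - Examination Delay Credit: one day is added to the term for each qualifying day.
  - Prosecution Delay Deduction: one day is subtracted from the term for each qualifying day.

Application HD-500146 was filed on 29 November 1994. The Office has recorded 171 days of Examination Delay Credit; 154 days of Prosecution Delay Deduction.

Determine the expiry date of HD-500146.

2010-12-16

Base term: filing date + 16 years → 29 November 2010.
Examination Delay Credit: +171 days → 19 May 2011.
Prosecution Delay Deduction: −154 days → 16 December 2010.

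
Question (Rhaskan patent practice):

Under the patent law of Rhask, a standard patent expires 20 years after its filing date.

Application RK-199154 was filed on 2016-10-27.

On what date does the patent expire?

October 27, 2036

Filing date + 20 years → 27 October 2036.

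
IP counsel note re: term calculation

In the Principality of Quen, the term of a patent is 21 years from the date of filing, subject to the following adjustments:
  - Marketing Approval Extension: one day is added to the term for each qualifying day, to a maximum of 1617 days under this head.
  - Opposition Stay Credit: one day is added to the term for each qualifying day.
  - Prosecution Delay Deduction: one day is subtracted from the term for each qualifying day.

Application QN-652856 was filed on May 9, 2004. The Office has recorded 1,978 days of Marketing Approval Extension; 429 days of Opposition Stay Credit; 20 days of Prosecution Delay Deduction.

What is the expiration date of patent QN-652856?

Base term: filing date + 21 years → 9 May 2025.
Marketing Approval Extension: 1978 days claimed exceeds the 1617-day cap, so +1617 days → 12 October 2029.
Opposition Stay Credit: +429 days → 15 December 2030.
Prosecution Delay Deduction: −20 days → 25 November 2030.

November 25, 2030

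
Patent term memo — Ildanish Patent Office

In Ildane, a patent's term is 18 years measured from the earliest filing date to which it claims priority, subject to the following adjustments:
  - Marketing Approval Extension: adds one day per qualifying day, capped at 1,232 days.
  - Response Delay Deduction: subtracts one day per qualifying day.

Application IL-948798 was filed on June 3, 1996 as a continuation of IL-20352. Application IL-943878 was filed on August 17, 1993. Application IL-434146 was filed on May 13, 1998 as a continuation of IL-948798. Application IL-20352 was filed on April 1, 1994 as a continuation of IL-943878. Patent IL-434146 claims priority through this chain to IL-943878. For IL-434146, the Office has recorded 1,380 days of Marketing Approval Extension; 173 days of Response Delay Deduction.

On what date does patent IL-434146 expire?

Earliest priority filing: 17 August 1993.
Base term: 17 August 1993 + 18 years → 17 August 2011.
Marketing Approval Extension: 1380 days claimed exceeds the 1232-day cap, so +1232 days → 31 December 2014.
Response Delay Deduction: −173 days → 11 July 2014.

2014-07-11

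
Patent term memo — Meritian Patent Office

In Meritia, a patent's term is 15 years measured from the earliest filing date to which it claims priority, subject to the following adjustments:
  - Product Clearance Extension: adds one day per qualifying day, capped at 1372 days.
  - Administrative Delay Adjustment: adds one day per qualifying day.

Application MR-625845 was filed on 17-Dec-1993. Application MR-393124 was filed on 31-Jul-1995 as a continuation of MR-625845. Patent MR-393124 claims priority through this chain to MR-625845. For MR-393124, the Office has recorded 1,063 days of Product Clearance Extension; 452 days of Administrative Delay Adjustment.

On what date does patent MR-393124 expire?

Earliest priority filing: 17 December 1993.
Base term: 17 December 1993 + 15 years → 17 December 2008.
Product Clearance Extension: 1063 days (within the 1372-day cap) → +1063 days → 15 November 2011.
Administrative Delay Adjustment: +452 days → 9 February 2013.

February 9, 2013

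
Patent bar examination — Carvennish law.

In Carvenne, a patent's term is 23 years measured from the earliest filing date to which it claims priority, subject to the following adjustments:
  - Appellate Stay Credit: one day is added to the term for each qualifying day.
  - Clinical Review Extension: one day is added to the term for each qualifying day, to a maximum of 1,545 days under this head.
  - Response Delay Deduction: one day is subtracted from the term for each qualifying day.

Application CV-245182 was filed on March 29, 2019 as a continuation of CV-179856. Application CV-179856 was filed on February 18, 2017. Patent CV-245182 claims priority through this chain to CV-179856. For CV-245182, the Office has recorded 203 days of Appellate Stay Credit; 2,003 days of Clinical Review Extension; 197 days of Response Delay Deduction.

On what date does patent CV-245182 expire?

May 18, 2044

Earliest priority filing: 18 February 2017.
Base term: 18 February 2017 + 23 years → 18 February 2040.
Appellate Stay Credit: +203 days → 8 September 2040.
Clinical Review Extension: 2003 days claimed exceeds the 1545-day cap, so +1545 days → 1 December 2044.
Response Delay Deduction: −197 days → 18 May 2044.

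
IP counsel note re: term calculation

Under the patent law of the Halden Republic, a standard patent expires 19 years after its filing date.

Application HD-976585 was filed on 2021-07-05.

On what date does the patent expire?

July 5, 2040

Filing date + 19 years → 5 July 2040.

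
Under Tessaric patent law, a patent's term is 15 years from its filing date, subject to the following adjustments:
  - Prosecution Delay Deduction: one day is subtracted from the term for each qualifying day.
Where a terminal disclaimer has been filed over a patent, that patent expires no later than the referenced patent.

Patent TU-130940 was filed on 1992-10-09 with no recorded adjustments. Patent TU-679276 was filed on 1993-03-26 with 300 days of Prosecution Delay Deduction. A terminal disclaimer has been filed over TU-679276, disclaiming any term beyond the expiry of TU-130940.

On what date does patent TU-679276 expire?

May 31, 2007

Natural term of TU-679276:
  Base: filing + 15 years → 26 March 2008.
  Prosecution Delay Deduction: −300 days → 31 May 2007.
Expiry of referenced patent TU-130940:
  Base: filing + 15 years → 9 October 2007.
Terminal disclaimer: TU-679276 expires on the earlier of 31 May 2007 and 9 October 2007.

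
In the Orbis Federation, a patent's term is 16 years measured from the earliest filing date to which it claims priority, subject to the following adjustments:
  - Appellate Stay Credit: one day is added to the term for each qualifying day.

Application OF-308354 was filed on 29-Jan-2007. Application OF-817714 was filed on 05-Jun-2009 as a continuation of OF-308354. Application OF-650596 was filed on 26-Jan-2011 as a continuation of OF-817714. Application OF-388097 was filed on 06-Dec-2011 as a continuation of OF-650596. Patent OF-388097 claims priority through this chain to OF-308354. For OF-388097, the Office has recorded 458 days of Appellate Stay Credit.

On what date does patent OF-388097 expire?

May 1, 2024

Earliest priority filing: 29 January 2007.
Base term: 29 January 2007 + 16 years → 29 January 2023.
Appellate Stay Credit: +458 days → 1 May 2024.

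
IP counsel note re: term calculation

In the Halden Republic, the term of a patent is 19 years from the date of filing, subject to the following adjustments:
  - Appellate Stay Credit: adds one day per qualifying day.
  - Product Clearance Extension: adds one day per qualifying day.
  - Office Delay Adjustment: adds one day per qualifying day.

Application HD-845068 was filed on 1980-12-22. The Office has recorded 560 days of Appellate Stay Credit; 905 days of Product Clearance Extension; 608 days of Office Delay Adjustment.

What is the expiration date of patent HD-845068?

August 25, 2005

Base term: filing date + 19 years → 22 December 1999.
Appellate Stay Credit: +560 days → 4 July 2001.
Product Clearance Extension: +905 days → 26 December 2003.
Office Delay Adjustment: +608 days → 25 August 2005.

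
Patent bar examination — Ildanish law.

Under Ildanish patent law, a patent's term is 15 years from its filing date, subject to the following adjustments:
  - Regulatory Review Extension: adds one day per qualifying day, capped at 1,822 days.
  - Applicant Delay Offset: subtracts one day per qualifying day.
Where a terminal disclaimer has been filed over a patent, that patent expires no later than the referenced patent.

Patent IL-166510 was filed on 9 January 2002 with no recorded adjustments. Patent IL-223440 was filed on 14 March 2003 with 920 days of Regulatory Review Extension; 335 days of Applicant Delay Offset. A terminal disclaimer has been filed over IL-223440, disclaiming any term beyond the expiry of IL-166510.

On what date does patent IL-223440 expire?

January 9, 2017

Natural term of IL-223440:
  Base: filing + 15 years → 14 March 2018.
  Regulatory Review Extension: 920 days (within the 1822-day cap) → +920 days → 19 September 2020.
  Applicant Delay Offset: −335 days → 20 October 2019.
Expiry of referenced patent IL-166510:
  Base: filing + 15 years → 9 January 2017.
Terminal disclaimer: IL-223440 expires on the earlier of 20 October 2019 and 9 January 2017.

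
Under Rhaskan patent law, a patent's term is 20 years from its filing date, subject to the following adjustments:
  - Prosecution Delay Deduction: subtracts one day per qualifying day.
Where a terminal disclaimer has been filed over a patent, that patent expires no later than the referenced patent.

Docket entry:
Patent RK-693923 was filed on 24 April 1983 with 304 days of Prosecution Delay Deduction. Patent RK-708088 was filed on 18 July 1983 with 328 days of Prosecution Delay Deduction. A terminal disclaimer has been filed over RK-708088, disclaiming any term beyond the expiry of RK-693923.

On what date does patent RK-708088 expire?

2002-06-24

Natural term of RK-708088:
  Base: filing + 20 years → 18 July 2003.
  Prosecution Delay Deduction: −328 days → 24 August 2002.
Expiry of referenced patent RK-693923:
  Base: filing + 20 years → 24 April 2003.
  Prosecution Delay Deduction: −304 days → 24 June 2002.
Terminal disclaimer: RK-708088 expires on the earlier of 24 August 2002 and 24 June 2002.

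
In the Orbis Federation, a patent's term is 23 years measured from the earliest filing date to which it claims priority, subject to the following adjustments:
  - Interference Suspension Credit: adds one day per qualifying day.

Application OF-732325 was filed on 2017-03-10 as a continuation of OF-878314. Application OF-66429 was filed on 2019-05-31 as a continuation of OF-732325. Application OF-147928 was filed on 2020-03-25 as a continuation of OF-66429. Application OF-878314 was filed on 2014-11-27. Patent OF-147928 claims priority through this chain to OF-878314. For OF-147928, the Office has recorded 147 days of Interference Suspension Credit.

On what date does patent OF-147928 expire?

Earliest priority filing: 27 November 2014.
Base term: 27 November 2014 + 23 years → 27 November 2037.
Interference Suspension Credit: +147 days → 23 April 2038.

2038-04-23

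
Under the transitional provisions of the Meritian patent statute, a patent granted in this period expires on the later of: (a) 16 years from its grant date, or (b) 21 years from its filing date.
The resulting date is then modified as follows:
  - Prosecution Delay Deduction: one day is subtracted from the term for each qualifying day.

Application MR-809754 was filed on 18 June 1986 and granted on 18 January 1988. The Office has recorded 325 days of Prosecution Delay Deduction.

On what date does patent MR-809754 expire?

2006-07-28

(a) grant + 16 years → 18 January 2004.
(b) filing + 21 years → 18 June 2007.
Later of the two: 18 June 2007.
Prosecution Delay Deduction: −325 days → 28 July 2006.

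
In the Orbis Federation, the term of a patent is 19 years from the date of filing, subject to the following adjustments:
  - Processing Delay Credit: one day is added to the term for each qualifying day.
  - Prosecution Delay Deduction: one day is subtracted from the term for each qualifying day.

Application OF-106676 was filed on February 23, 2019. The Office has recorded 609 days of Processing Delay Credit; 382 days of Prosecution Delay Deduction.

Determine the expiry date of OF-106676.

Base term: filing date + 19 years → 23 February 2038.
Processing Delay Credit: +609 days → 25 October 2039.
Prosecution Delay Deduction: −382 days → 8 October 2038.

2038-10-08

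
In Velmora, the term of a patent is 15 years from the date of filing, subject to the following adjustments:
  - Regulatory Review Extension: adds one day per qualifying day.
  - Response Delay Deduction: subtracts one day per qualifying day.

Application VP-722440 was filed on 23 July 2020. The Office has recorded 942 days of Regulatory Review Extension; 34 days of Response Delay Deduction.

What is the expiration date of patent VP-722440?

2038-01-16

Base term: filing date + 15 years → 23 July 2035.
Regulatory Review Extension: +942 days → 19 February 2038.
Response Delay Deduction: −34 days → 16 January 2038.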